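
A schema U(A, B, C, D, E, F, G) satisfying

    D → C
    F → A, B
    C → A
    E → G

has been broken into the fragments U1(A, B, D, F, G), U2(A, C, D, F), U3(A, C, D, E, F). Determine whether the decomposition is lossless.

Chase test. Columns are A, B, C, D, E, F, G; row i has aⱼ where attribute j ∈ Ui, else bᵢⱼ.
Initial tableau (one row per fragment):
  row 1: a1 a2 b13 a4 b15 a6 a7
  row 2: a1 b22 a3 a4 b25 a6 b27
  row 3: a1 b32 a3 a4 a5 a6 b37
Rows 1 and 2 agree on D; apply D→C and equate their C entries.
Rows 1 and 2 agree on F; apply F→A, B and equate their A, B entries.
Rows 1 and 3 agree on F; apply F→A, B and equate their A, B entries.
No row becomes fully distinguished — the join is lossy.

No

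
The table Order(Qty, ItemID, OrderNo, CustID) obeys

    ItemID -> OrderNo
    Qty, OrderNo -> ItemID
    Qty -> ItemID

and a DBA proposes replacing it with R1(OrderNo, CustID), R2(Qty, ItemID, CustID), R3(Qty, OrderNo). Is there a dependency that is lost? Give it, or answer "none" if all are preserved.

ItemID -> OrderNo

Check ItemID → OrderNo: no single fragment contains all of {ItemID, OrderNo}, and the restricted closure of {ItemID} across the fragments never reaches {OrderNo}.
Qty, OrderNo → ItemID is preserved.
Qty → ItemID is preserved.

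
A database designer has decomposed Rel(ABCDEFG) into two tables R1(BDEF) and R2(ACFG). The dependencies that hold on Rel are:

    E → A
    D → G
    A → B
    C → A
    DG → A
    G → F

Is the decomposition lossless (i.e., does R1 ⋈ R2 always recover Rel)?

No

Common attributes: R1 ∩ R2 = {F}.
No dependency enlarges {F}, so (F)⁺ = {F}.
The closure contains neither all of R1 = {BDEF} nor all of R2 = {ACFG}, so the common attributes are not a superkey of either fragment. The join is lossy.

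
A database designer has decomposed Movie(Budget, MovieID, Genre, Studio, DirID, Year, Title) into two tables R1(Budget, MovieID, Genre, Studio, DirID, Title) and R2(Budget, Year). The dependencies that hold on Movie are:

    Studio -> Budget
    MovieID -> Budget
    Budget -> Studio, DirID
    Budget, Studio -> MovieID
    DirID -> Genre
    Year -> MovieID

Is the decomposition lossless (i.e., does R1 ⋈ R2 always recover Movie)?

No

Common attributes: R1 ∩ R2 = {Budget}.
Closure of {Budget}: Budget → Studio, DirID applies, adding Studio, DirID; Budget, Studio → MovieID applies, adding MovieID; DirID → Genre applies, adding Genre. So (Budget)⁺ = {Budget, MovieID, Genre, Studio, DirID}.
The closure contains neither all of R1 = {Budget, MovieID, Genre, Studio, DirID, Title} nor all of R2 = {Budget, Year}, so the common attributes are not a superkey of either fragment. The join is lossy.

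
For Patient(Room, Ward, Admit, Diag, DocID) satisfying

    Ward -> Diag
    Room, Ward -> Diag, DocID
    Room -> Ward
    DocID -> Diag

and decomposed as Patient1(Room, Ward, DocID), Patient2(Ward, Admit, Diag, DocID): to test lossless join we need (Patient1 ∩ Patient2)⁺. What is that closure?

Patient1 ∩ Patient2 = {Ward, DocID}.
Ward → Diag applies, adding Diag
Closure: {Ward, Diag, DocID}.

Ward, Diag, DocID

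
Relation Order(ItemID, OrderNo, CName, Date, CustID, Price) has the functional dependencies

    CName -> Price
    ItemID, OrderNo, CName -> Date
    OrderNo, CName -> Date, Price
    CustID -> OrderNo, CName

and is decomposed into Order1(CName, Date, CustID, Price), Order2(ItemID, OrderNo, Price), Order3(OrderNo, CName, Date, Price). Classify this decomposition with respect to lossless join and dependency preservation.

lossy and not dependency-preserving

Lossless test (chase): applying each FD to every pair of rows produces no changes in the tableau, so no row becomes fully distinguished — the join is lossy.
Dependency preservation: the restricted closure of {CustID} across the fragments never reaches {OrderNo, CName}, so CustID → OrderNo, CName cannot be enforced without a join — not preserved.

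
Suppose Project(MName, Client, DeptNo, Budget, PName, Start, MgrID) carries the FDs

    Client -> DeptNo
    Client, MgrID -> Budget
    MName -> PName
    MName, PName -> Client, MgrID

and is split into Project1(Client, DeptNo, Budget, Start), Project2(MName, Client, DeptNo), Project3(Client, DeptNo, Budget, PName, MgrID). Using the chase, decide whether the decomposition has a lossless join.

No

Chase test. Columns are MName, Client, DeptNo, Budget, PName, Start, MgrID; row i has aⱼ where attribute j ∈ Projecti, else bᵢⱼ.
Initial tableau (one row per fragment):
  row 1: b11 a2 a3 a4 b15 a6 b17
  row 2: a1 a2 a3 b24 b25 b26 b27
  row 3: b31 a2 a3 a4 a5 b36 a7
No row becomes fully distinguished — the join is lossy.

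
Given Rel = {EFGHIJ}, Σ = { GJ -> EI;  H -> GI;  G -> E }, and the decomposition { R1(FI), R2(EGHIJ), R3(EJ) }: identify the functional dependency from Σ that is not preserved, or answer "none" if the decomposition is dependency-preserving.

GJ → EI lies within R2.
H → GI lies within R2.
G → E lies within R2.
Every dependency is enforceable on the fragments, so the decomposition is dependency-preserving.

none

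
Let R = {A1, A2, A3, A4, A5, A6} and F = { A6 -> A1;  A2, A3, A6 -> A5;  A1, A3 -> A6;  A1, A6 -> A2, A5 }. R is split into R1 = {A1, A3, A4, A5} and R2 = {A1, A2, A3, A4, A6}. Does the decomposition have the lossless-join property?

Common attributes: R1 ∩ R2 = {A1, A3, A4}.
Closure of {A1, A3, A4}: A1, A3 → A6 applies, adding A6; A1, A6 → A2, A5 applies, adding A2, A5. So (A1, A3, A4)⁺ = {A1, A2, A3, A4, A5, A6}.
This closure contains every attribute of R1, so R1 ∩ R2 → R1. The join is lossless.

Yes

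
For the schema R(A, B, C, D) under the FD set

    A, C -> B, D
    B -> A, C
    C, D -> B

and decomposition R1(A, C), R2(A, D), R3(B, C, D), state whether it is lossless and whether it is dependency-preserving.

Lossless test (chase): applying each FD to every pair of rows produces no changes in the tableau, so no row becomes fully distinguished — the join is lossy.
Dependency preservation: the restricted closure of {A, C} across the fragments never reaches {B, D}, so A, C → B, D cannot be enforced without a join — not preserved.

lossy and not dependency-preserving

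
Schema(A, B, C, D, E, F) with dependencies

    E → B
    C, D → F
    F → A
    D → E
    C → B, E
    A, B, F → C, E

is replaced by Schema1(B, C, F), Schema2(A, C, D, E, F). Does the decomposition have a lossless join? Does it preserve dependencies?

lossless but not dependency-preserving

Lossless test: (C, F)⁺ = {A, B, C, E, F}, which contains all of one fragment — lossless.
Dependency preservation: the restricted closure of {E} across the fragments never reaches {B}, so E → B cannot be enforced without a join — not preserved.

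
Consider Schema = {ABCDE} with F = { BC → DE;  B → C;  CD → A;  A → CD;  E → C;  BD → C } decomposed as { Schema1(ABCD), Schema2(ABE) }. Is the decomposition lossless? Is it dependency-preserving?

lossless but not dependency-preserving

Lossless test: (AB)⁺ = {ABCDE}, which contains all of one fragment — lossless.
Dependency preservation: the restricted closure of {E} across the fragments never reaches {C}, so E → C cannot be enforced without a join — not preserved.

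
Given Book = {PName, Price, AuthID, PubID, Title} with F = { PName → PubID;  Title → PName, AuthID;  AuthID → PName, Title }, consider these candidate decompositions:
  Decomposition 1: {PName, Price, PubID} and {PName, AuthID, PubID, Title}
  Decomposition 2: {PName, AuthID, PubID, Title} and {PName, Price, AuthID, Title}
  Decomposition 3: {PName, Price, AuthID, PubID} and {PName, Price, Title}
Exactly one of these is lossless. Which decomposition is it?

Decomposition 1: common = {PName, PubID}, closure = {PName, PubID} → lossy.
Decomposition 2: common = {PName, AuthID, Title}, closure = {PName, AuthID, PubID, Title} → lossless.
Decomposition 3: common = {PName, Price}, closure = {PName, Price, PubID} → lossy.

Decomposition 2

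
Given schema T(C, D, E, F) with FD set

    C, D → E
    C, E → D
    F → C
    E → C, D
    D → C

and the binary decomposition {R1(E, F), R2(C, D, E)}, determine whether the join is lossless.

Yes

Common attributes: R1 ∩ R2 = {E}.
Closure of {E}: E → C, D applies, adding C, D. So (E)⁺ = {C, D, E}.
This closure contains every attribute of R2, so R1 ∩ R2 → R2. The join is lossless.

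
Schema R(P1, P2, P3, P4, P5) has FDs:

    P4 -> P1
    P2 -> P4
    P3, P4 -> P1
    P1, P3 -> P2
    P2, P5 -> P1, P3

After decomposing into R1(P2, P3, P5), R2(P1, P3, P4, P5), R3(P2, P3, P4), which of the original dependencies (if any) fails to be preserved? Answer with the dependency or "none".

P4 → P1 lies within R2.
P2 → P4 lies within R3.
P3, P4 → P1 lies within R2.
P1, P3 → P2: restricted closure across fragments reaches P2.
P2, P5 → P1, P3: restricted closure across fragments reaches P1, P3.
Every dependency is enforceable on the fragments, so the decomposition is dependency-preserving.

none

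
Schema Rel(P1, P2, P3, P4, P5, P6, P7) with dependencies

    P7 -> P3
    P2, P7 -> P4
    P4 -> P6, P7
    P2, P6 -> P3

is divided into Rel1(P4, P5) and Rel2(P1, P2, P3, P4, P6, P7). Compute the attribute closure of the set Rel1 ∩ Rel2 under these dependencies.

Rel1 ∩ Rel2 = {P4}.
P4 → P6, P7 applies, adding P6, P7
P7 → P3 applies, adding P3
Closure: {P3, P4, P6, P7}.

P3, P4, P6, P7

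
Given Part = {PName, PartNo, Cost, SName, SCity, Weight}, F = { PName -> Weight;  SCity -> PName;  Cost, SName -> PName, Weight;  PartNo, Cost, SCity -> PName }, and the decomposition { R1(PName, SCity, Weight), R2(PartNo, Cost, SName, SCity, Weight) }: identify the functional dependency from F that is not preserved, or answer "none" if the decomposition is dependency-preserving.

Check Cost, SName → PName, Weight: no single fragment contains all of {PName, Cost, SName, Weight}, and the restricted closure of {Cost, SName} across the fragments never reaches {PName, Weight}.
PName → Weight is preserved.
SCity → PName is preserved.
PartNo, Cost, SCity → PName is preserved.

Cost, SName -> PName, Weight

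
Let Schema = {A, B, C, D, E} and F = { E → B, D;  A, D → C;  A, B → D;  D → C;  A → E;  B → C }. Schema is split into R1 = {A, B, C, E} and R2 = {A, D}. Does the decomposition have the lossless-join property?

Common attributes: R1 ∩ R2 = {A}.
Closure of {A}: A → E applies, adding E; E → B, D applies, adding B, D; A, D → C applies, adding C. So (A)⁺ = {A, B, C, D, E}.
This closure contains every attribute of R1, so R1 ∩ R2 → R1. The join is lossless.

Yes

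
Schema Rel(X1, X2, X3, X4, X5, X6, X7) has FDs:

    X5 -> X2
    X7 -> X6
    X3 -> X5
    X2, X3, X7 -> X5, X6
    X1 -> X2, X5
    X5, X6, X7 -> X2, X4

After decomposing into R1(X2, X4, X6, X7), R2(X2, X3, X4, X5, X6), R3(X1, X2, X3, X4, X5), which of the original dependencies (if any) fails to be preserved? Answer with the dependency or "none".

X5, X6, X7 -> X2, X4

Check X5, X6, X7 → X2, X4: no single fragment contains all of {X2, X4, X5, X6, X7}, and the restricted closure of {X5, X6, X7} across the fragments never reaches {X2, X4}.
X5 → X2 is preserved.
X7 → X6 is preserved.
X3 → X5 is preserved.
X2, X3, X7 → X5, X6 is preserved.
X1 → X2, X5 is preserved.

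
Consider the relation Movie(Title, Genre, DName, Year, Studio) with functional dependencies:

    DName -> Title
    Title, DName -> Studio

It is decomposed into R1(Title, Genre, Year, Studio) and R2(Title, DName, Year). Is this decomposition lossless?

No

Common attributes: R1 ∩ R2 = {Title, Year}.
No dependency enlarges {Title, Year}, so (Title, Year)⁺ = {Title, Year}.
The closure contains neither all of R1 = {Title, Genre, Year, Studio} nor all of R2 = {Title, DName, Year}, so the common attributes are not a superkey of either fragment. The join is lossy.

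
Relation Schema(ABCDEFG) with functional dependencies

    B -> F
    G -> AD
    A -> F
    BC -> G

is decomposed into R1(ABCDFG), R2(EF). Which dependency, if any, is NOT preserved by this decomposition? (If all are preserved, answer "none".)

B → F lies within R1.
G → AD lies within R1.
A → F lies within R1.
BC → G lies within R1.
Every dependency is enforceable on the fragments, so the decomposition is dependency-preserving.

none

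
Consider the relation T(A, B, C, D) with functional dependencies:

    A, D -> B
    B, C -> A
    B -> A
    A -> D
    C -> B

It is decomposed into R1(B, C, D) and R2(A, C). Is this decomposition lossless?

Yes

Common attributes: R1 ∩ R2 = {C}.
Closure of {C}: C → B applies, adding B; B, C → A applies, adding A; A → D applies, adding D. So (C)⁺ = {A, B, C, D}.
This closure contains every attribute of R1, so R1 ∩ R2 → R1. The join is lossless.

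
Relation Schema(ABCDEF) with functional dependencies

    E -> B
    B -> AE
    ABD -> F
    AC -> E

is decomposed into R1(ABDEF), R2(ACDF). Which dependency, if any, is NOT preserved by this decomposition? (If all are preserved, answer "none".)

Check AC → E: no single fragment contains all of {ACE}, and the restricted closure of {AC} across the fragments never reaches {E}.
E → B is preserved.
B → AE is preserved.
ABD → F is preserved.

AC -> E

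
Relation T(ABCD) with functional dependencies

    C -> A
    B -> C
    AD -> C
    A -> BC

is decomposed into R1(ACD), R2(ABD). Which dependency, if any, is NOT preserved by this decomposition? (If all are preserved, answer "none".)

C → A lies within R1.
B → C: restricted closure across fragments reaches C.
AD → C lies within R1.
A → BC: restricted closure across fragments reaches BC.
Every dependency is enforceable on the fragments, so the decomposition is dependency-preserving.

none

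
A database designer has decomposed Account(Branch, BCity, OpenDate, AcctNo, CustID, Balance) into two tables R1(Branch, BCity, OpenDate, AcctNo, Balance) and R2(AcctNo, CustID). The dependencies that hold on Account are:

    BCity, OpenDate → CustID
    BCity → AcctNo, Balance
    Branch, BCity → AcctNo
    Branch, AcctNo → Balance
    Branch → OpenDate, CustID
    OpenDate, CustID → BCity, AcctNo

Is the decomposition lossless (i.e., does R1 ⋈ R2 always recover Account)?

No

Common attributes: R1 ∩ R2 = {AcctNo}.
No dependency enlarges {AcctNo}, so (AcctNo)⁺ = {AcctNo}.
The closure contains neither all of R1 = {Branch, BCity, OpenDate, AcctNo, Balance} nor all of R2 = {AcctNo, CustID}, so the common attributes are not a superkey of either fragment. The join is lossy.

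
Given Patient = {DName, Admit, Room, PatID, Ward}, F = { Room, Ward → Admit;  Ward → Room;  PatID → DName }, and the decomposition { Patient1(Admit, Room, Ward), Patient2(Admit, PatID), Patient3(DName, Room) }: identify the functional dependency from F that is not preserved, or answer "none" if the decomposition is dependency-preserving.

Check PatID → DName: no single fragment contains all of {DName, PatID}, and the restricted closure of {PatID} across the fragments never reaches {DName}.
Room, Ward → Admit is preserved.
Ward → Room is preserved.

PatID → DName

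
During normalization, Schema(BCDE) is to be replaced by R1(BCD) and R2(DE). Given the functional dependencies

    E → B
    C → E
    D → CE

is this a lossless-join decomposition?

Common attributes: R1 ∩ R2 = {D}.
Closure of {D}: D → CE applies, adding CE; E → B applies, adding B. So (D)⁺ = {BCDE}.
This closure contains every attribute of R1, so R1 ∩ R2 → R1. The join is lossless.

Yes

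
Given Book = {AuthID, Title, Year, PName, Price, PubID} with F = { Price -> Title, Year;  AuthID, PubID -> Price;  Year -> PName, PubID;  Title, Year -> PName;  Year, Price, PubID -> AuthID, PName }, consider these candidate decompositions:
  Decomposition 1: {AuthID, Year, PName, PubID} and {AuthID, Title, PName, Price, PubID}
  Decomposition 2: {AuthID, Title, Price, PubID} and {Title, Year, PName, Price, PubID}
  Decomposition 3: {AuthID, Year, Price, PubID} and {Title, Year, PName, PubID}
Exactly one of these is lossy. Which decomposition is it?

Decomposition 3

Decomposition 1: common = {AuthID, PName, PubID}, closure = {AuthID, Title, Year, PName, Price, PubID} → lossless.
Decomposition 2: common = {Title, Price, PubID}, closure = {AuthID, Title, Year, PName, Price, PubID} → lossless.
Decomposition 3: common = {Year, PubID}, closure = {Year, PName, PubID} → lossy.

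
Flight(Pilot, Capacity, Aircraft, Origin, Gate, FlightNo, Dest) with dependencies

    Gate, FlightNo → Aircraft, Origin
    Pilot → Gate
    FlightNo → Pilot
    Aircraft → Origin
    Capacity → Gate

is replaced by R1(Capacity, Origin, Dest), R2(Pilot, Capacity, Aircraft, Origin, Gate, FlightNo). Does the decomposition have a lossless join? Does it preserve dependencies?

lossy but dependency-preserving

Lossless test: (Capacity, Origin)⁺ = {Capacity, Origin, Gate}, which is a superkey of neither fragment — lossy.
Dependency preservation: every FD's attributes lie within a single fragment, so each can be enforced locally — preserved.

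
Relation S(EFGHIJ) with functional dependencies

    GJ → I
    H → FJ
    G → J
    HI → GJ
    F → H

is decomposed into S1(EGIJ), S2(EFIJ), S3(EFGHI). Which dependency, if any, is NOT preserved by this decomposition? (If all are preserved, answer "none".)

GJ → I lies within S1.
H → FJ: restricted closure across fragments reaches FJ.
G → J lies within S1.
HI → GJ: restricted closure across fragments reaches GJ.
F → H lies within S3.
Every dependency is enforceable on the fragments, so the decomposition is dependency-preserving.

none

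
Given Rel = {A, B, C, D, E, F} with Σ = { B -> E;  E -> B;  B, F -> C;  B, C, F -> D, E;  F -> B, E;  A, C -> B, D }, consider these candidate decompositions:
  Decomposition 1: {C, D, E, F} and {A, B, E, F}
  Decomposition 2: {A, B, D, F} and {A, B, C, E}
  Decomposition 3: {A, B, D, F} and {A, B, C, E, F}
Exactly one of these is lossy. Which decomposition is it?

Decomposition 1: common = {E, F}, closure = {B, C, D, E, F} → lossless.
Decomposition 2: common = {A, B}, closure = {A, B, E} → lossy.
Decomposition 3: common = {A, B, F}, closure = {A, B, C, D, E, F} → lossless.

Decomposition 2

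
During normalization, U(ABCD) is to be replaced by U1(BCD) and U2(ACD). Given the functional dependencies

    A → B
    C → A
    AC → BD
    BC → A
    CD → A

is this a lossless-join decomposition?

Common attributes: U1 ∩ U2 = {CD}.
Closure of {CD}: C → A applies, adding A; AC → BD applies, adding B. So (CD)⁺ = {ABCD}.
This closure contains every attribute of U1, so U1 ∩ U2 → U1. The join is lossless.

Yes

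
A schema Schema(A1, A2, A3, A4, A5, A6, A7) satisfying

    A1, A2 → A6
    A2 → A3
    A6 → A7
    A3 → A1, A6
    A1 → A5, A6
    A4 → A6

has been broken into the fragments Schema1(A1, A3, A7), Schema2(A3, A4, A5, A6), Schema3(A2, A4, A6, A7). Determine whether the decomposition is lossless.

Chase test. Columns are A1, A2, A3, A4, A5, A6, A7; row i has aⱼ where attribute j ∈ Schemai, else bᵢⱼ.
Initial tableau (one row per fragment):
  row 1: a1 b12 a3 b14 b15 b16 a7
  row 2: b21 b22 a3 a4 a5 a6 b27
  row 3: b31 a2 b33 a4 b35 a6 a7
Rows 2 and 3 agree on A6; apply A6→A7 and equate their A7 entries.
Rows 1 and 2 agree on A3; apply A3→A1, A6 and equate their A1, A6 entries.
Rows 1 and 2 agree on A1; apply A1→A5, A6 and equate their A5, A6 entries.
No row becomes fully distinguished — the join is lossy.

No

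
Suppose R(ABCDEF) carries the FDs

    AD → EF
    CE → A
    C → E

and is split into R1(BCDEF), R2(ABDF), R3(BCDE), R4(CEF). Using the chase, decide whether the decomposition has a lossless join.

No

Chase test. Columns are ABCDEF; row i has aⱼ where attribute j ∈ Ri, else bᵢⱼ.
Initial tableau (one row per fragment):
  row 1: b11 a2 a3 a4 a5 a6
  row 2: a1 a2 b23 a4 b25 a6
  row 3: b31 a2 a3 a4 a5 b36
  row 4: b41 b42 a3 b44 a5 a6
Rows 1 and 3 agree on CE; apply CE→A and equate their A entries.
Rows 1 and 4 agree on CE; apply CE→A and equate their A entries.
Rows 1 and 3 agree on AD; apply AD→EF and equate their EF entries.
No row becomes fully distinguished — the join is lossy.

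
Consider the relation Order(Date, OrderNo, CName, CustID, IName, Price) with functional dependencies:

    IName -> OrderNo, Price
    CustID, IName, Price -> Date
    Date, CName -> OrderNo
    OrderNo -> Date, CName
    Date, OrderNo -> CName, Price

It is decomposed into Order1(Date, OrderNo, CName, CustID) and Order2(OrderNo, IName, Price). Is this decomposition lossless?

No

Common attributes: Order1 ∩ Order2 = {OrderNo}.
Closure of {OrderNo}: OrderNo → Date, CName applies, adding Date, CName; Date, OrderNo → CName, Price applies, adding Price. So (OrderNo)⁺ = {Date, OrderNo, CName, Price}.
The closure contains neither all of Order1 = {Date, OrderNo, CName, CustID} nor all of Order2 = {OrderNo, IName, Price}, so the common attributes are not a superkey of either fragment. The join is lossy.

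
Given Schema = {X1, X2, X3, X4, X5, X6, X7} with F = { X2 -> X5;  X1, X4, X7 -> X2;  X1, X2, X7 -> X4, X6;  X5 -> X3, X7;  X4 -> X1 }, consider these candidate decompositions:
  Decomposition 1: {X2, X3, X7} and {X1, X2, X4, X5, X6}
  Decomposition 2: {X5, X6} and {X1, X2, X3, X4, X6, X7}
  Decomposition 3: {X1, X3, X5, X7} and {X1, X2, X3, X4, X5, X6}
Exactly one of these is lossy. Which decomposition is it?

Decomposition 2

Decomposition 1: common = {X2}, closure = {X2, X3, X5, X7} → lossless.
Decomposition 2: common = {X6}, closure = {X6} → lossy.
Decomposition 3: common = {X1, X3, X5}, closure = {X1, X3, X5, X7} → lossless.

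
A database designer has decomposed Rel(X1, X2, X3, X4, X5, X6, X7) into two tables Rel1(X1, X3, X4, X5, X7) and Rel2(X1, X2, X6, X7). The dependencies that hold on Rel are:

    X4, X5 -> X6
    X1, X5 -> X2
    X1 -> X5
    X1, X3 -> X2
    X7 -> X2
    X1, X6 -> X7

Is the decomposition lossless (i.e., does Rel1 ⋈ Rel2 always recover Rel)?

Common attributes: Rel1 ∩ Rel2 = {X1, X7}.
Closure of {X1, X7}: X1 → X5 applies, adding X5; X7 → X2 applies, adding X2. So (X1, X7)⁺ = {X1, X2, X5, X7}.
The closure contains neither all of Rel1 = {X1, X3, X4, X5, X7} nor all of Rel2 = {X1, X2, X6, X7}, so the common attributes are not a superkey of either fragment. The join is lossy.

No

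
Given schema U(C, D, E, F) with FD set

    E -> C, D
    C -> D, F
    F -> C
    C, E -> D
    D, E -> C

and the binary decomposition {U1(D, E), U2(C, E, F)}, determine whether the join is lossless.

Common attributes: U1 ∩ U2 = {E}.
Closure of {E}: E → C, D applies, adding C, D; C → D, F applies, adding F. So (E)⁺ = {C, D, E, F}.
This closure contains every attribute of U1, so U1 ∩ U2 → U1. The join is lossless.

Yes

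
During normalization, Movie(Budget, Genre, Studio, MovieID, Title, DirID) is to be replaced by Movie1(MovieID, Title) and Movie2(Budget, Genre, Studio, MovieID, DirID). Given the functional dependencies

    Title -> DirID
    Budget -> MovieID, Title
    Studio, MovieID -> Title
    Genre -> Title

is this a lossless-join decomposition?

Common attributes: Movie1 ∩ Movie2 = {MovieID}.
No dependency enlarges {MovieID}, so (MovieID)⁺ = {MovieID}.
The closure contains neither all of Movie1 = {MovieID, Title} nor all of Movie2 = {Budget, Genre, Studio, MovieID, DirID}, so the common attributes are not a superkey of either fragment. The join is lossy.

No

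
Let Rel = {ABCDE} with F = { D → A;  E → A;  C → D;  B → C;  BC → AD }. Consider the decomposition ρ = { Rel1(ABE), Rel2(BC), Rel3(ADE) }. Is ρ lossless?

Chase test. Columns are ABCDE; row i has aⱼ where attribute j ∈ Reli, else bᵢⱼ.
Initial tableau (one row per fragment):
  row 1: a1 a2 b13 b14 a5
  row 2: b21 a2 a3 b24 b25
  row 3: a1 b32 b33 a4 a5
Rows 1 and 2 agree on B; apply B→C and equate their C entries.
Rows 1 and 2 agree on BC; apply BC→AD and equate their AD entries.
No row becomes fully distinguished — the join is lossy.

No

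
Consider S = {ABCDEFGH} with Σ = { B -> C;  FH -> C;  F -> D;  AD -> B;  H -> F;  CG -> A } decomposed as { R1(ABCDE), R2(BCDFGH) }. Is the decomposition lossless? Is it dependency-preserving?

lossy and not dependency-preserving

Lossless test: (BCD)⁺ = {BCD}, which is a superkey of neither fragment — lossy.
Dependency preservation: the restricted closure of {CG} across the fragments never reaches {A}, so CG → A cannot be enforced without a join — not preserved.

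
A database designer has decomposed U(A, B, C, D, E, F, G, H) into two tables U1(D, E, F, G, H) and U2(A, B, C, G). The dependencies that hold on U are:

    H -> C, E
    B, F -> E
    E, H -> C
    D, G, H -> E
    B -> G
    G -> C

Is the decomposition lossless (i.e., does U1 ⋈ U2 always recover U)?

No

Common attributes: U1 ∩ U2 = {G}.
Closure of {G}: G → C applies, adding C. So (G)⁺ = {C, G}.
The closure contains neither all of U1 = {D, E, F, G, H} nor all of U2 = {A, B, C, G}, so the common attributes are not a superkey of either fragment. The join is lossy.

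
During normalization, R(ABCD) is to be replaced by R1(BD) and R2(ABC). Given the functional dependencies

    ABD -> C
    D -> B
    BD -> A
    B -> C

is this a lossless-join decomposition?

No

Common attributes: R1 ∩ R2 = {B}.
Closure of {B}: B → C applies, adding C. So (B)⁺ = {BC}.
The closure contains neither all of R1 = {BD} nor all of R2 = {ABC}, so the common attributes are not a superkey of either fragment. The join is lossy.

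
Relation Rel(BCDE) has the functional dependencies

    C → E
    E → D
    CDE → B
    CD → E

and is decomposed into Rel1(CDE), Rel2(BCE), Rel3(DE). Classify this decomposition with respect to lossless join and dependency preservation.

Lossless test (chase): Rows 1 and 2 agree on E; apply E→D and equate their D entries. Rows 1 and 2 agree on CDE; apply CDE→B and equate their B entries. Row 1 is now all distinguished symbols — the join is lossless.
Dependency preservation: CDE → B is not contained in any single fragment, but the restricted closure of its left-hand side across the fragments still reaches the right-hand side; the remaining FDs each lie inside some fragment. All dependencies are preserved.

lossless and dependency-preserving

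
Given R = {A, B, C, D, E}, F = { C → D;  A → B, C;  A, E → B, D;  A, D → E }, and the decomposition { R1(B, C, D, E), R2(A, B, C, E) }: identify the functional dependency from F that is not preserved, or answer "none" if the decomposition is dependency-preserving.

none

C → D lies within R1.
A → B, C lies within R2.
A, E → B, D: restricted closure across fragments reaches B, D.
A, D → E: restricted closure across fragments reaches E.
Every dependency is enforceable on the fragments, so the decomposition is dependency-preserving.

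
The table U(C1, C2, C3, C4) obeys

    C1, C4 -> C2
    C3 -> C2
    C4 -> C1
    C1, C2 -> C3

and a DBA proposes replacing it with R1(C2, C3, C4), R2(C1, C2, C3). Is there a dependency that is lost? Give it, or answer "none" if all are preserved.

C4 -> C1

Check C4 → C1: no single fragment contains all of {C1, C4}, and the restricted closure of {C4} across the fragments never reaches {C1}.
C1, C4 → C2 is preserved.
C3 → C2 is preserved.
C1, C2 → C3 is preserved.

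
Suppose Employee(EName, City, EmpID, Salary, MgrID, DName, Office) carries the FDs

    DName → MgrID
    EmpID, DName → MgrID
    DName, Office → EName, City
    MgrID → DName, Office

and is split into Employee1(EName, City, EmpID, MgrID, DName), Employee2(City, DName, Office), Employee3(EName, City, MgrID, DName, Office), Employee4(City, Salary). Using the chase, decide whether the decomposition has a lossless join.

No

Chase test. Columns are EName, City, EmpID, Salary, MgrID, DName, Office; row i has aⱼ where attribute j ∈ Employeei, else bᵢⱼ.
Initial tableau (one row per fragment):
  row 1: a1 a2 a3 b14 a5 a6 b17
  row 2: b21 a2 b23 b24 b25 a6 a7
  row 3: a1 a2 b33 b34 a5 a6 a7
  row 4: b41 a2 b43 a4 b45 b46 b47
Rows 1 and 2 agree on DName; apply DName→MgrID and equate their MgrID entries.
Rows 2 and 3 agree on DName, Office; apply DName, Office→EName, City and equate their EName, City entries.
Rows 1 and 2 agree on MgrID; apply MgrID→DName, Office and equate their DName, Office entries.
No row becomes fully distinguished — the join is lossy.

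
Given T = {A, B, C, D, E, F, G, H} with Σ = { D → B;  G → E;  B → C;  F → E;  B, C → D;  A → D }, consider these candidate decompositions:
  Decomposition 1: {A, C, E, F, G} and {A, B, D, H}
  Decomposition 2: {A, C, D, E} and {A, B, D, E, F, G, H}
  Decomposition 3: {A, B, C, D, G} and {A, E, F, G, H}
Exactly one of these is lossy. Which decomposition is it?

Decomposition 1: common = {A}, closure = {A, B, C, D} → lossy.
Decomposition 2: common = {A, D, E}, closure = {A, B, C, D, E} → lossless.
Decomposition 3: common = {A, G}, closure = {A, B, C, D, E, G} → lossless.

Decomposition 1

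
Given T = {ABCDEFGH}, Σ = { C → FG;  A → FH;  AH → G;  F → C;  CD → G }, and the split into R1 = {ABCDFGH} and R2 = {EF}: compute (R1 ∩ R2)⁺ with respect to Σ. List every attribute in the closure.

CFG

R1 ∩ R2 = {F}.
F → C applies, adding C
C → FG applies, adding G
Closure: {CFG}.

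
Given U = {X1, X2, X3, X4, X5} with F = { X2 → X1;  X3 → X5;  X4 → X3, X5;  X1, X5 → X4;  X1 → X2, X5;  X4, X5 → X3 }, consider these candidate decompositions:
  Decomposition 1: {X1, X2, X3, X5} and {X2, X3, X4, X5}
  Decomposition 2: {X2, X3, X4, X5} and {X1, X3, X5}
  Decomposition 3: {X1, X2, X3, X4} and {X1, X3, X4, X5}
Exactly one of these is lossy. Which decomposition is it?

Decomposition 1: common = {X2, X3, X5}, closure = {X1, X2, X3, X4, X5} → lossless.
Decomposition 2: common = {X3, X5}, closure = {X3, X5} → lossy.
Decomposition 3: common = {X1, X3, X4}, closure = {X1, X2, X3, X4, X5} → lossless.

Decomposition 2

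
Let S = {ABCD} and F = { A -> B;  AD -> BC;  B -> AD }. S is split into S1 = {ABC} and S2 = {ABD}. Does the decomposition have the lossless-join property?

Common attributes: S1 ∩ S2 = {AB}.
Closure of {AB}: B → AD applies, adding D; AD → BC applies, adding C. So (AB)⁺ = {ABCD}.
This closure contains every attribute of S1, so S1 ∩ S2 → S1. The join is lossless.

Yes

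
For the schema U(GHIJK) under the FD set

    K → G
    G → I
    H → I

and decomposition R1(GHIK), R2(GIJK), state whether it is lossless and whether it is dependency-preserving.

Lossless test: (GIK)⁺ = {GIK}, which is a superkey of neither fragment — lossy.
Dependency preservation: every FD's attributes lie within a single fragment, so each can be enforced locally — preserved.

lossy but dependency-preserving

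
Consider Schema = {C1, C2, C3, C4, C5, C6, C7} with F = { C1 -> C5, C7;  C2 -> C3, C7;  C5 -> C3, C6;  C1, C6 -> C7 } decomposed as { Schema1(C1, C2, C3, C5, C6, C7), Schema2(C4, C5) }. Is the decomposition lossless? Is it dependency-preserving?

Lossless test: (C5)⁺ = {C3, C5, C6}, which is a superkey of neither fragment — lossy.
Dependency preservation: every FD's attributes lie within a single fragment, so each can be enforced locally — preserved.

lossy but dependency-preserving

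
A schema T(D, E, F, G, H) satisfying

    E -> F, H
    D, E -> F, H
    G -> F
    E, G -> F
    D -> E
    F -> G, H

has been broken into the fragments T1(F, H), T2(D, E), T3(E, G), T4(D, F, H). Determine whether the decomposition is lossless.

Chase test. Columns are D, E, F, G, H; row i has aⱼ where attribute j ∈ Ti, else bᵢⱼ.
Initial tableau (one row per fragment):
  row 1: b11 b12 a3 b14 a5
  row 2: a1 a2 b23 b24 b25
  row 3: b31 a2 b33 a4 b35
  row 4: a1 b42 a3 b44 a5
Rows 2 and 3 agree on E; apply E→F, H and equate their F, H entries.
Rows 2 and 4 agree on D; apply D→E and equate their E entries.
Rows 1 and 4 agree on F; apply F→G, H and equate their G, H entries.
Rows 2 and 3 agree on F; apply F→G, H and equate their G, H entries.
Rows 2 and 4 agree on E; apply E→F, H and equate their F, H entries.
Rows 1 and 2 agree on F; apply F→G, H and equate their G, H entries.
Row 2 is now all distinguished symbols — the join is lossless.

Yes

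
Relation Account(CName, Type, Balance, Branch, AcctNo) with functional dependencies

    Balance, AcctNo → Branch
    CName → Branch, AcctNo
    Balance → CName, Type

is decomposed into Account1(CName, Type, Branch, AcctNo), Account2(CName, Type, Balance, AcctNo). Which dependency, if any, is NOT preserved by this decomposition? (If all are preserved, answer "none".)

none

Balance, AcctNo → Branch: restricted closure across fragments reaches Branch.
CName → Branch, AcctNo lies within Account1.
Balance → CName, Type lies within Account2.
Every dependency is enforceable on the fragments, so the decomposition is dependency-preserving.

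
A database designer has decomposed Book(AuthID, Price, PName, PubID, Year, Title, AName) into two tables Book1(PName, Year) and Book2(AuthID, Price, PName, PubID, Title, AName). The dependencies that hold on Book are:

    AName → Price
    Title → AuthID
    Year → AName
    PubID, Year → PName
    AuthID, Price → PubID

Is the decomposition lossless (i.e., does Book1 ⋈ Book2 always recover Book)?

No

Common attributes: Book1 ∩ Book2 = {PName}.
No dependency enlarges {PName}, so (PName)⁺ = {PName}.
The closure contains neither all of Book1 = {PName, Year} nor all of Book2 = {AuthID, Price, PName, PubID, Title, AName}, so the common attributes are not a superkey of either fragment. The join is lossy.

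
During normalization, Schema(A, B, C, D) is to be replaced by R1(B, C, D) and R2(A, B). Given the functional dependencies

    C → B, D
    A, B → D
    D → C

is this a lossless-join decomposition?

No

Common attributes: R1 ∩ R2 = {B}.
No dependency enlarges {B}, so (B)⁺ = {B}.
The closure contains neither all of R1 = {B, C, D} nor all of R2 = {A, B}, so the common attributes are not a superkey of either fragment. The join is lossy.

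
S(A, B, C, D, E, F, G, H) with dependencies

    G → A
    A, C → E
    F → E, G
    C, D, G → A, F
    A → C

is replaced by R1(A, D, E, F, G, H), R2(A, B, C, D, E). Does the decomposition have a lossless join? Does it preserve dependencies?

lossy but dependency-preserving

Lossless test: (A, D, E)⁺ = {A, C, D, E}, which is a superkey of neither fragment — lossy.
Dependency preservation: C, D, G → A, F is not contained in any single fragment, but the restricted closure of its left-hand side across the fragments still reaches the right-hand side; the remaining FDs each lie inside some fragment. All dependencies are preserved.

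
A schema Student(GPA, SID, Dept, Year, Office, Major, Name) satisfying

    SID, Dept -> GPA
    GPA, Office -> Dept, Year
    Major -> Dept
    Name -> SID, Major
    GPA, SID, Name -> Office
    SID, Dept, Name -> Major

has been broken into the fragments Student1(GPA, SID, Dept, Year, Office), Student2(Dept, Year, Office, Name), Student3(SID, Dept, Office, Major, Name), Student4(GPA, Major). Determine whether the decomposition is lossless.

Chase test. Columns are GPA, SID, Dept, Year, Office, Major, Name; row i has aⱼ where attribute j ∈ Studenti, else bᵢⱼ.
Initial tableau (one row per fragment):
  row 1: a1 a2 a3 a4 a5 b16 b17
  row 2: b21 b22 a3 a4 a5 b26 a7
  row 3: b31 a2 a3 b34 a5 a6 a7
  row 4: a1 b42 b43 b44 b45 a6 b47
Rows 1 and 3 agree on SID, Dept; apply SID, Dept→GPA and equate their GPA entries.
Rows 1 and 3 agree on GPA, Office; apply GPA, Office→Dept, Year and equate their Dept, Year entries.
Rows 3 and 4 agree on Major; apply Major→Dept and equate their Dept entries.
Rows 2 and 3 agree on Name; apply Name→SID, Major and equate their SID, Major entries.
Rows 1 and 2 agree on SID, Dept; apply SID, Dept→GPA and equate their GPA entries.
Row 2 is now all distinguished symbols — the join is lossless.

Yes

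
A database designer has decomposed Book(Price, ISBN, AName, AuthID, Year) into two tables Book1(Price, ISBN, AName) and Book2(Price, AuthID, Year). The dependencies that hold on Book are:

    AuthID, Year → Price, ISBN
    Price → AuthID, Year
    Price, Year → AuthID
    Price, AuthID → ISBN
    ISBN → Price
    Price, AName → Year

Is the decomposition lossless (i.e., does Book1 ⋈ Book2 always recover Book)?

Common attributes: Book1 ∩ Book2 = {Price}.
Closure of {Price}: Price → AuthID, Year applies, adding AuthID, Year; Price, AuthID → ISBN applies, adding ISBN. So (Price)⁺ = {Price, ISBN, AuthID, Year}.
This closure contains every attribute of Book2, so Book1 ∩ Book2 → Book2. The join is lossless.

Yes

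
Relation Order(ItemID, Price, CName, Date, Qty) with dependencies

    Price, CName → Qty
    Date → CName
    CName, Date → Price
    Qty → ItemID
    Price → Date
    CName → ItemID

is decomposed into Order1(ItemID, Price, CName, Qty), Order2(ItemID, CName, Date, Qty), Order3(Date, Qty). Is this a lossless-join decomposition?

No

Chase test. Columns are ItemID, Price, CName, Date, Qty; row i has aⱼ where attribute j ∈ Orderi, else bᵢⱼ.
Initial tableau (one row per fragment):
  row 1: a1 a2 a3 b14 a5
  row 2: a1 b22 a3 a4 a5
  row 3: b31 b32 b33 a4 a5
Rows 2 and 3 agree on Date; apply Date→CName and equate their CName entries.
Rows 2 and 3 agree on CName, Date; apply CName, Date→Price and equate their Price entries.
Rows 1 and 3 agree on Qty; apply Qty→ItemID and equate their ItemID entries.
No row becomes fully distinguished — the join is lossy.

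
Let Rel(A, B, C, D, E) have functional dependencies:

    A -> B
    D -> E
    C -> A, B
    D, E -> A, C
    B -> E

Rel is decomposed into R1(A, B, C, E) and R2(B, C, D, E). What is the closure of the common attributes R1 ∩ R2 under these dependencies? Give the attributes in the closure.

R1 ∩ R2 = {B, C, E}.
C → A, B applies, adding A
Closure: {A, B, C, E}.

A, B, C, E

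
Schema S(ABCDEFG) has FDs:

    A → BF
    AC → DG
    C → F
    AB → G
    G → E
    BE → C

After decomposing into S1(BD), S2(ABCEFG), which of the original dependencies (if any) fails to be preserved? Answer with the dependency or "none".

Check AC → DG: no single fragment contains all of {ACDG}, and the restricted closure of {AC} across the fragments never reaches {DG}.
A → BF is preserved.
C → F is preserved.
AB → G is preserved.
G → E is preserved.
BE → C is preserved.

AC → DG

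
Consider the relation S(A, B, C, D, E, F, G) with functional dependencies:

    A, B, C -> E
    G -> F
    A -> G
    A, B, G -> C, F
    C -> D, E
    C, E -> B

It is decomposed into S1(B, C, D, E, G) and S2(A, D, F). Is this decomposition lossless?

Common attributes: S1 ∩ S2 = {D}.
No dependency enlarges {D}, so (D)⁺ = {D}.
The closure contains neither all of S1 = {B, C, D, E, G} nor all of S2 = {A, D, F}, so the common attributes are not a superkey of either fragment. The join is lossy.

No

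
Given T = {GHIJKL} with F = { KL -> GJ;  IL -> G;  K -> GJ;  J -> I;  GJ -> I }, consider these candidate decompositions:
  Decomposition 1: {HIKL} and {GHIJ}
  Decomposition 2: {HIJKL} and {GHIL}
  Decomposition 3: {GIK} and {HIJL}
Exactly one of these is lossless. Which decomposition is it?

Decomposition 2

Decomposition 1: common = {HI}, closure = {HI} → lossy.
Decomposition 2: common = {HIL}, closure = {GHIL} → lossless.
Decomposition 3: common = {I}, closure = {I} → lossy.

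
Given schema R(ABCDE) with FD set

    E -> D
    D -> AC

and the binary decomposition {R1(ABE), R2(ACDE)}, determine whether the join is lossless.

Common attributes: R1 ∩ R2 = {AE}.
Closure of {AE}: E → D applies, adding D; D → AC applies, adding C. So (AE)⁺ = {ACDE}.
This closure contains every attribute of R2, so R1 ∩ R2 → R2. The join is lossless.

Yes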